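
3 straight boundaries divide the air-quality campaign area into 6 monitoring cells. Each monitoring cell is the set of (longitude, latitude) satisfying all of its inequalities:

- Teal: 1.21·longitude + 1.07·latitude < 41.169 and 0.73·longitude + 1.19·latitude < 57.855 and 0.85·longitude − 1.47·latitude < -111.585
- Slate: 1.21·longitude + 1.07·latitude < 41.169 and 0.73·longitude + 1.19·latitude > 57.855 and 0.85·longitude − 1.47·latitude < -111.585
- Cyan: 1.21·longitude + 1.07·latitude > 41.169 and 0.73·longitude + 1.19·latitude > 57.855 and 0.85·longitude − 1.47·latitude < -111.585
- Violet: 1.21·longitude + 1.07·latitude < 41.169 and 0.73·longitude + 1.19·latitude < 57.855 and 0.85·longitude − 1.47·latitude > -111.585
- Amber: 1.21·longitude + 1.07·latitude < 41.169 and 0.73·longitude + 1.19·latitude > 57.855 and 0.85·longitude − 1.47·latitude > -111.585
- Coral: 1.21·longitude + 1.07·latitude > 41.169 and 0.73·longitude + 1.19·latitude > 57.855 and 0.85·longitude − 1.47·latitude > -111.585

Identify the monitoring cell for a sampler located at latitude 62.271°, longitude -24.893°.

1.21·-24.893 + 1.07·62.271 = 36.509, which is < 41.169
0.73·-24.893 + 1.19·62.271 = 55.931, which is < 57.855
0.85·-24.893 − 1.47·62.271 = -112.697, which is < -111.585
This sign pattern matches Teal.

Teal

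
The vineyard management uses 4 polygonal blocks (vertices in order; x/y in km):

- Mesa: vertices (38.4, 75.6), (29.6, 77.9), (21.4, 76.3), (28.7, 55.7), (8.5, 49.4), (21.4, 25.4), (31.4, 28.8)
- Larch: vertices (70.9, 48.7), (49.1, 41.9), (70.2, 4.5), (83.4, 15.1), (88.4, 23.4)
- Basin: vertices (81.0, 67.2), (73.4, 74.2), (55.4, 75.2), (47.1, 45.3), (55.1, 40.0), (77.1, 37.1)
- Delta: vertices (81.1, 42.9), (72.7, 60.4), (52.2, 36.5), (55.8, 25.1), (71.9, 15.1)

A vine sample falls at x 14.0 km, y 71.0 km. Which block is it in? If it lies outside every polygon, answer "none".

none

Cast a ray rightward from (14.0, 71.0). For each polygon, the edges (by vertex number in listed order) whose endpoints lie on opposite sides of y = 71.0, where each meets that height, and whether that is right or left of the point:
Mesa: 3–4 at x≈23.28 (right), 7–1 at x≈37.71 (right) → 2 crossings.
Larch: no edge straddles that height → 0 crossings.
Basin: 1–2 at x≈76.87 (right), 3–4 at x≈54.23 (right) → 2 crossings.
Delta: no edge straddles that height → 0 crossings.
All counts are even, so the point lies outside every listed polygon.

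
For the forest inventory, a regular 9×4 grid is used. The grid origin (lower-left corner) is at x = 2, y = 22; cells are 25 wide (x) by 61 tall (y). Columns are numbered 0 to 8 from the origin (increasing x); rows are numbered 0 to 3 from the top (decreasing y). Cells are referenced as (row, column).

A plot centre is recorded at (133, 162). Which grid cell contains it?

Column index: ⌊(133 − 2) / 25⌋ = ⌊5.240⌋ = 5
Row offset from origin: ⌊(162 − 22) / 61⌋ = ⌊2.295⌋ = 2 → row 1 (counted from top)

(1, 5)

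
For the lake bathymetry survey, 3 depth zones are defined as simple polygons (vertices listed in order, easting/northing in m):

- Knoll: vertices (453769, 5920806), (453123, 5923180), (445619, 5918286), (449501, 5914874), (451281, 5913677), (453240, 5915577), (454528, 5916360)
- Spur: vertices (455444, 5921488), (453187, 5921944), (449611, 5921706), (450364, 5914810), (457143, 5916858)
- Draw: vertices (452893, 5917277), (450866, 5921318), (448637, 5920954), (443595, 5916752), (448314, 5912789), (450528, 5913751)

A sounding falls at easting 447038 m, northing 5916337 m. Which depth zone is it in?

Draw

Cast a ray rightward from (447038, 5916337). For each polygon, the edges (by vertex number in listed order) whose endpoints lie on opposite sides of northing = 5916337, where each meets that height, and whether that is right or left of the point:
Knoll: 3–4 at easting≈447836.5 (right), 6–7 at easting≈454490.2 (right) → 2 crossings.
Spur: 3–4 at easting≈450197.3 (right), 4–5 at easting≈455418.5 (right) → 2 crossings.
Draw: 4–5 at easting≈444089.2 (left), 6–1 at easting≈452262.5 (right) → 1 crossing.
Only Draw has an odd count, so the point is inside Draw.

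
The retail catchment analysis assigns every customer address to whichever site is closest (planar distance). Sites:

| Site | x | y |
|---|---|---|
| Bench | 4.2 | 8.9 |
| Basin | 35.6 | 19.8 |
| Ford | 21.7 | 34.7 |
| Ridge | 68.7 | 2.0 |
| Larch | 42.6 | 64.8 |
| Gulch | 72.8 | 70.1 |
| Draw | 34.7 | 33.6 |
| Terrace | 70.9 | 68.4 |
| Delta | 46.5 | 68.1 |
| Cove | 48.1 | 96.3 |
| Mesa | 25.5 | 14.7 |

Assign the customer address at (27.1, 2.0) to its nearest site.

Squared distances to each site:
Bench: 572.020; Basin: 389.090; Ford: 1098.450; Ridge: 1730.560; Larch: 4184.090; Gulch: 6726.100; Draw: 1056.320; Terrace: 6327.400; Delta: 4745.570; Cove: 9333.490; Mesa: 163.850.
Minimum at Mesa.

Mesa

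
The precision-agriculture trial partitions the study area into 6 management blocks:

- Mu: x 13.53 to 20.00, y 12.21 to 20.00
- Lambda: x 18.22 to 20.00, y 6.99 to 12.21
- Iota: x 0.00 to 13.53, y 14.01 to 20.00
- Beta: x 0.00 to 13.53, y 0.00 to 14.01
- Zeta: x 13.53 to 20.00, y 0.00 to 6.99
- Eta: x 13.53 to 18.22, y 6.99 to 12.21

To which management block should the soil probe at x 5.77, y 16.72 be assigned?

Iota

The point has x = 5.77 and y = 16.72.
Only Iota satisfies 0.00 ≤ x ≤ 13.53 and 14.01 ≤ y ≤ 20.00.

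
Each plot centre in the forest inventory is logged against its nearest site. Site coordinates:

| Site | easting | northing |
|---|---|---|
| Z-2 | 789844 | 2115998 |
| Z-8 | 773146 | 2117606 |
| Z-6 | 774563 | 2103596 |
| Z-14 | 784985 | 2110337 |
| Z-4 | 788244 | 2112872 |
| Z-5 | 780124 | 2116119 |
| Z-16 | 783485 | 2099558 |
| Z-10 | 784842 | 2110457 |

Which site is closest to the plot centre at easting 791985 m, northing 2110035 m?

Z-4

Squared distances to each site:
Z-2: 40141250.000; Z-8: 412227962.000; Z-6: 344986805.000; Z-14: 49091204.000; Z-4: 22043650.000; Z-5: 177698377.000; Z-16: 182017529.000; Z-10: 51200533.000.
Minimum at Z-4.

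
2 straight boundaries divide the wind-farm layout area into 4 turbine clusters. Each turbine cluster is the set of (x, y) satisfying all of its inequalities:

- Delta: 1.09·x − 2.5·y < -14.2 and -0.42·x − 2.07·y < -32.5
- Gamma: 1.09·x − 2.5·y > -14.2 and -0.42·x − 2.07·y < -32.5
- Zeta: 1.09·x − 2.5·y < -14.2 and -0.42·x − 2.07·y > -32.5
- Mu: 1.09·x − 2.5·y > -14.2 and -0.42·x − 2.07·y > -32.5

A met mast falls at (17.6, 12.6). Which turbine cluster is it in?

1.09·17.6 − 2.5·12.6 = -12.316, which is > -14.2
-0.42·17.6 − 2.07·12.6 = -33.474, which is < -32.5
This sign pattern matches Gamma.

Gamma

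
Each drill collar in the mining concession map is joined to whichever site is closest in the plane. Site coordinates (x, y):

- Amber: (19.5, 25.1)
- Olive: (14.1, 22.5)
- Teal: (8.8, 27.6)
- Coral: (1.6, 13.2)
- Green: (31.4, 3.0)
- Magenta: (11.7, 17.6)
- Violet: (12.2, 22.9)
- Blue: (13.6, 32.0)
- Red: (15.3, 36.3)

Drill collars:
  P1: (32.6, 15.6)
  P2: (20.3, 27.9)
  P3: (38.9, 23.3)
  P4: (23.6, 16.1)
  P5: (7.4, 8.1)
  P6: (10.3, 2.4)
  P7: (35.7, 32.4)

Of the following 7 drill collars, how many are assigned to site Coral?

P1 → Green
P2 → Amber
P3 → Amber
P4 → Amber
P5 → Coral
P6 → Coral
P7 → Amber
2 of the 7 go to Coral.

2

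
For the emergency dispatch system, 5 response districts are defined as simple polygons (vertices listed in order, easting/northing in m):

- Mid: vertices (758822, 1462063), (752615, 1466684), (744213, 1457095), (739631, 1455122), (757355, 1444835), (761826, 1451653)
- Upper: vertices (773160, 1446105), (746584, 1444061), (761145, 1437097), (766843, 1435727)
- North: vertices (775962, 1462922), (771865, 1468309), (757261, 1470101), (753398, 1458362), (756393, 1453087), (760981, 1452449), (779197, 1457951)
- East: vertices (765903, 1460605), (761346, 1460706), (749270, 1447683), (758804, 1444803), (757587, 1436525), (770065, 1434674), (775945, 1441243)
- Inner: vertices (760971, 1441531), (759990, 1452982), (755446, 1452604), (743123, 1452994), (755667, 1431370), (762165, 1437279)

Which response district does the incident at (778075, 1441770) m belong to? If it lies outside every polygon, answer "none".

Cast a ray rightward from (778075, 1441770). For each polygon, the edges (by vertex number in listed order) whose endpoints lie on opposite sides of northing = 1441770, where each meets that height, and whether that is right or left of the point:
Mid: no edge straddles that height → 0 crossings.
Upper: 2–3 at easting≈751374.2 (left), 4–1 at easting≈770521.3 (left) → 0 crossings.
North: no edge straddles that height → 0 crossings.
East: 4–5 at easting≈758358.1 (left), 7–1 at easting≈775671.7 (left) → 0 crossings.
Inner: 1–2 at easting≈760950.5 (left), 4–5 at easting≈749634.0 (left) → 0 crossings.
All counts are even, so the point lies outside every listed polygon.

none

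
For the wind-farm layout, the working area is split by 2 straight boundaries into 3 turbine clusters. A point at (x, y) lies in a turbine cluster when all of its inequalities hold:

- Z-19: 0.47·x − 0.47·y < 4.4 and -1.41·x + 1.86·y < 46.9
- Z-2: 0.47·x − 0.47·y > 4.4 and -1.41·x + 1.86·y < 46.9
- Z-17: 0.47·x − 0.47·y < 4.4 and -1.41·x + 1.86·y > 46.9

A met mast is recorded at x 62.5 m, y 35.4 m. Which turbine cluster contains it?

0.47·62.5 − 0.47·35.4 = 12.737, which is > 4.4
-1.41·62.5 + 1.86·35.4 = -22.281, which is < 46.9
This sign pattern matches Z-2.

Z-2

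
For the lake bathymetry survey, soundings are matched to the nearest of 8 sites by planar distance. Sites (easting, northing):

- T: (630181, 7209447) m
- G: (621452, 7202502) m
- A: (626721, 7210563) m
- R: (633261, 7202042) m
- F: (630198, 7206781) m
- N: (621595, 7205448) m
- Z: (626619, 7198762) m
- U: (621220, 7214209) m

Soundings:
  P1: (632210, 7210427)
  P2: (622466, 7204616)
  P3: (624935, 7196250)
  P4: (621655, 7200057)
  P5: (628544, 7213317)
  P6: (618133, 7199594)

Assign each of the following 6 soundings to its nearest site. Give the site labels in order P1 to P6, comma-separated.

P1 → T (d²=5077241.00)
P2 → N (d²=1450865.00)
P3 → Z (d²=9146000.00)
P4 → G (d²=6019234.00)
P5 → A (d²=10907845.00)
P6 → G (d²=19472225.00)

T, N, Z, G, A, G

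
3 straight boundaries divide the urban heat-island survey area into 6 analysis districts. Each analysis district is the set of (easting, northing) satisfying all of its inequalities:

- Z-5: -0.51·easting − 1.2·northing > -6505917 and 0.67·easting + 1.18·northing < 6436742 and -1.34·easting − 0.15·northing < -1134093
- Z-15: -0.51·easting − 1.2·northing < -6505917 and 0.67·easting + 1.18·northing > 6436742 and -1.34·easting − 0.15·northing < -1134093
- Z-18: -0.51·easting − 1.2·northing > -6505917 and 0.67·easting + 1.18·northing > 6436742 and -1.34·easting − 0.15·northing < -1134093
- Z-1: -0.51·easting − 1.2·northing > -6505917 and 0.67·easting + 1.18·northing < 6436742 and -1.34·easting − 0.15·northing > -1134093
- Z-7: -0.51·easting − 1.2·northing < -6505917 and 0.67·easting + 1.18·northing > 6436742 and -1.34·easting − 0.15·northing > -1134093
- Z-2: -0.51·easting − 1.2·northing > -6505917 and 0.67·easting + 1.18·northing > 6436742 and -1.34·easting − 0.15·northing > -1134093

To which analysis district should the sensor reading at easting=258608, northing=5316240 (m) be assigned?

Z-15

-0.51·258608 − 1.2·5316240 = -6511378.080, which is < -6505917
0.67·258608 + 1.18·5316240 = 6446430.560, which is > 6436742
-1.34·258608 − 0.15·5316240 = -1143970.720, which is < -1134093
This sign pattern matches Z-15.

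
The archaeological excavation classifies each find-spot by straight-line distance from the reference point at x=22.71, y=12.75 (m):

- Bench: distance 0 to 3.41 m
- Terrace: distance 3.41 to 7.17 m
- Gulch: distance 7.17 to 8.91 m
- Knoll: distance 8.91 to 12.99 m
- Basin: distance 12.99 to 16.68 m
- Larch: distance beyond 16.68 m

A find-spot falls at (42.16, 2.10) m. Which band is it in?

Larch

Distance = √((42.16−22.71)² + (2.10−12.75)²) = √(378.302 + 113.423) = 22.175 m.
16.68 ≤ 22.175 < ∞ → Larch.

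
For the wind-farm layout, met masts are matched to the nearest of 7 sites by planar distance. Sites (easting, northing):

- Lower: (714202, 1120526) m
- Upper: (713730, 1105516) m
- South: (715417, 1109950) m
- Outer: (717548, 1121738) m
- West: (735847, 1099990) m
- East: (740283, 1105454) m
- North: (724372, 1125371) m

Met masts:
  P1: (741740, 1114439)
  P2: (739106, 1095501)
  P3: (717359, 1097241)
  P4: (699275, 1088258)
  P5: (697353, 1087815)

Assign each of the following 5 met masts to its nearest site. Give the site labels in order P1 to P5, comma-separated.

East, West, Upper, Upper, Upper

P1 → East (d²=82853074.00)
P2 → West (d²=30772202.00)
P3 → Upper (d²=81645266.00)
P4 → Upper (d²=506785589.00)
P5 → Upper (d²=581531530.00)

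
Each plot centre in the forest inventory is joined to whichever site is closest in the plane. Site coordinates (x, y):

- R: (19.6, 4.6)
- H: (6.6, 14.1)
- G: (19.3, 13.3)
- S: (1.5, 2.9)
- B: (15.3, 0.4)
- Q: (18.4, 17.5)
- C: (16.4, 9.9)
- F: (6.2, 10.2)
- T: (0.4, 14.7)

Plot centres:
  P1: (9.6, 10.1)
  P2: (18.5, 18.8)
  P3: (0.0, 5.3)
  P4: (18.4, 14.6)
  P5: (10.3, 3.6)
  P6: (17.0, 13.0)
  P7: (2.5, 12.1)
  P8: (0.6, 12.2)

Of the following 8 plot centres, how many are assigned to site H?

0

P1 → F
P2 → Q
P3 → S
P4 → G
P5 → B
P6 → G
P7 → T
P8 → T
0 of the 8 go to H.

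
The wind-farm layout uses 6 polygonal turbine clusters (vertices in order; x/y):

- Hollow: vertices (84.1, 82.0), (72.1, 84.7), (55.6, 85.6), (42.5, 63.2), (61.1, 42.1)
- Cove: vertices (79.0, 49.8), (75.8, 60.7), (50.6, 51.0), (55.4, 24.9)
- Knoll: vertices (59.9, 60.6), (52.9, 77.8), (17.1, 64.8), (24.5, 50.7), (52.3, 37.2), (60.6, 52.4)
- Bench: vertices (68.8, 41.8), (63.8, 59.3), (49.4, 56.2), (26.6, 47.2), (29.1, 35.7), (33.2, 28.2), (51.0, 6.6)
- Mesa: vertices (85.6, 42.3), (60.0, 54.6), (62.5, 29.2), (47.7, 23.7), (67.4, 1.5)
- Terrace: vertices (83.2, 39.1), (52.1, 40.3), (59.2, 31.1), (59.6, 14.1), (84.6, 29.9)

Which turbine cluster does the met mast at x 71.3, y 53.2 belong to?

Cast a ray rightward from (71.3, 53.2). For each polygon, the edges (by vertex number in listed order) whose endpoints lie on opposite sides of y = 53.2, where each meets that height, and whether that is right or left of the point:
Hollow: 4–5 at x≈51.32 (left), 5–1 at x≈67.50 (left) → 0 crossings.
Cove: 1–2 at x≈78.00 (right), 2–3 at x≈56.32 (left) → 1 crossing.
Knoll: 3–4 at x≈23.19 (left), 6–1 at x≈60.53 (left) → 0 crossings.
Bench: 1–2 at x≈65.54 (left), 3–4 at x≈41.80 (left) → 0 crossings.
Mesa: 1–2 at x≈62.91 (left), 2–3 at x≈60.14 (left) → 0 crossings.
Terrace: no edge straddles that height → 0 crossings.
Only Cove has an odd count, so the point is inside Cove.

Cove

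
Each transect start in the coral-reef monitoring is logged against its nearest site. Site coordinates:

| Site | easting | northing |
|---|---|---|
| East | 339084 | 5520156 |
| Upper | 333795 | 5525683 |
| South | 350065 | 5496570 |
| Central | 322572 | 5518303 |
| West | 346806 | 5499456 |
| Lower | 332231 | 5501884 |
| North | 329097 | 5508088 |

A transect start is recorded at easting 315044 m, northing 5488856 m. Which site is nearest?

Squared distances to each site:
East: 1557611600.000; Upper: 1707827930.000; South: 1285976237.000; Central: 923796593.000; West: 1121184644.000; Lower: 465121753.000; North: 567356633.000.
Minimum at Lower.

Lower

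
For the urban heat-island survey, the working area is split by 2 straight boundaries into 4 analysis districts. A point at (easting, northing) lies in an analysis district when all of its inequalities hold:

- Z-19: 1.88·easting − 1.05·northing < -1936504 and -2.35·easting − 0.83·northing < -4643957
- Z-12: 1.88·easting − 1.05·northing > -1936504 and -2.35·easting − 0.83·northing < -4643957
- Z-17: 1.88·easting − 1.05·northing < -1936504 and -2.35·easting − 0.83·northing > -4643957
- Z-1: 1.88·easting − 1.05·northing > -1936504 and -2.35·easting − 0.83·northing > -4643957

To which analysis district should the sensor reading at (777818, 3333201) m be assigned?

1.88·777818 − 1.05·3333201 = -2037563.210, which is < -1936504
-2.35·777818 − 0.83·3333201 = -4594429.130, which is > -4643957
This sign pattern matches Z-17.

Z-17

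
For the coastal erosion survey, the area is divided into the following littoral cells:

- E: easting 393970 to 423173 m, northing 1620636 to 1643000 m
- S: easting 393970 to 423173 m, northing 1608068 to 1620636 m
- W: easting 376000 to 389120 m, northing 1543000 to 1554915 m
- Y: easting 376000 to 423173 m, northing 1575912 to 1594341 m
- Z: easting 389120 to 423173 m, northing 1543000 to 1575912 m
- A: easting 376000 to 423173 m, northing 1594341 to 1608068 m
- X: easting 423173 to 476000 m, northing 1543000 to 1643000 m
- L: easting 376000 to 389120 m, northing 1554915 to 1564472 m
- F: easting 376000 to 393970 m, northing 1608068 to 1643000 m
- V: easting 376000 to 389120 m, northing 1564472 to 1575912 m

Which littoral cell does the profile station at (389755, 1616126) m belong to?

The point has easting = 389755 and northing = 1616126.
Only F satisfies 376000 ≤ easting ≤ 393970 and 1608068 ≤ northing ≤ 1643000.

F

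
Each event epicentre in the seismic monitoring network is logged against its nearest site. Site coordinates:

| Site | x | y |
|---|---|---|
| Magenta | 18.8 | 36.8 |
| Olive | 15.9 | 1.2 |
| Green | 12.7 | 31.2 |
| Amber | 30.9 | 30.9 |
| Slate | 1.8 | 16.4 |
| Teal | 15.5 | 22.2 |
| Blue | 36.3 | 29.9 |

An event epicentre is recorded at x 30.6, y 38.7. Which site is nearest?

Squared distances to each site:
Magenta: 142.850; Olive: 1622.340; Green: 376.660; Amber: 60.930; Slate: 1326.730; Teal: 500.260; Blue: 109.930.
Minimum at Amber.

Amber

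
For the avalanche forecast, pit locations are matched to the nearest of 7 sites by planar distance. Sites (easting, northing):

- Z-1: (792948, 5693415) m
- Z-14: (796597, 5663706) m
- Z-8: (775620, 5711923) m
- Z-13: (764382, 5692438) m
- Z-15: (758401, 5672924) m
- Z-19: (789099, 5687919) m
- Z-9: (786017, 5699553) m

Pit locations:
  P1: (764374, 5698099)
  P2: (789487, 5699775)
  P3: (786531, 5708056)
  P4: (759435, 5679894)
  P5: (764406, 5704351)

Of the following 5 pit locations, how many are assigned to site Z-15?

1

P1 → Z-13
P2 → Z-9
P3 → Z-9
P4 → Z-15
P5 → Z-13
1 of the 5 goes to Z-15.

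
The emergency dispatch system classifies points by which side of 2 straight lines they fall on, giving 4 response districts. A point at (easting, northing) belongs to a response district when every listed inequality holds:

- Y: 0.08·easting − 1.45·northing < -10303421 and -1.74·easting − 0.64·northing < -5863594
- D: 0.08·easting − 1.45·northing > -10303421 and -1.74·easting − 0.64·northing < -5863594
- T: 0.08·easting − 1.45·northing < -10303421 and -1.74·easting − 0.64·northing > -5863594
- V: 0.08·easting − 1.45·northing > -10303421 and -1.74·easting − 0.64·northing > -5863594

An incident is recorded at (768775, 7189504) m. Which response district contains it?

0.08·768775 − 1.45·7189504 = -10363278.800, which is < -10303421
-1.74·768775 − 0.64·7189504 = -5938951.060, which is < -5863594
This sign pattern matches Y.

Y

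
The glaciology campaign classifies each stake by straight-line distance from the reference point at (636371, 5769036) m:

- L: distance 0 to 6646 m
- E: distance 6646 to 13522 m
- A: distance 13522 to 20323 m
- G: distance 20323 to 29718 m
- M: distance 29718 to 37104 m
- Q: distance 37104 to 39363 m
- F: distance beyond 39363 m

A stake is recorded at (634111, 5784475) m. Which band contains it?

Distance = √((634111−636371)² + (5784475−5769036)²) = √(5107600.000 + 238362721.000) = 15603.536 m.
13522 ≤ 15603.536 < 20323 → A.

A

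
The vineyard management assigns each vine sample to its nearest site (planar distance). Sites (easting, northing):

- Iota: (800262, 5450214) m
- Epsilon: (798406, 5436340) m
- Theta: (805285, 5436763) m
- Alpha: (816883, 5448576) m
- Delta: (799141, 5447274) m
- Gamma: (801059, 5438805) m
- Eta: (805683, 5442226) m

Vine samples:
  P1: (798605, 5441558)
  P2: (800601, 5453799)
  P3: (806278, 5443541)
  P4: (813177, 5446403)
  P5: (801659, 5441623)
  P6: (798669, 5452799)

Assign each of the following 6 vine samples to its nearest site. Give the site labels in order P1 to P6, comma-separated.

Gamma, Iota, Eta, Alpha, Gamma, Iota

P1 → Gamma (d²=13601125.00)
P2 → Iota (d²=12967146.00)
P3 → Eta (d²=2083250.00)
P4 → Alpha (d²=18456365.00)
P5 → Gamma (d²=8301124.00)
P6 → Iota (d²=9219874.00)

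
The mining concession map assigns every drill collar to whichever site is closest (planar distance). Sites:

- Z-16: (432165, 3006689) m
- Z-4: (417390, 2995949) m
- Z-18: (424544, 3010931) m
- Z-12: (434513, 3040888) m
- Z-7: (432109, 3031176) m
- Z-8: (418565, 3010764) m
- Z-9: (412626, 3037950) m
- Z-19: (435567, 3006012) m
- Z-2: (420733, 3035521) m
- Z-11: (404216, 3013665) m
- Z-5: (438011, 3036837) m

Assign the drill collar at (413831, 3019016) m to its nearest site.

Squared distances to each site:
Z-16: 488090485.000; Z-4: 544752970.000; Z-18: 180135594.000; Z-12: 906129508.000; Z-7: 481950884.000; Z-8: 90506260.000; Z-9: 359948381.000; Z-19: 641557712.000; Z-2: 320052629.000; Z-11: 121081426.000; Z-5: 902260441.000.
Minimum at Z-8.

Z-8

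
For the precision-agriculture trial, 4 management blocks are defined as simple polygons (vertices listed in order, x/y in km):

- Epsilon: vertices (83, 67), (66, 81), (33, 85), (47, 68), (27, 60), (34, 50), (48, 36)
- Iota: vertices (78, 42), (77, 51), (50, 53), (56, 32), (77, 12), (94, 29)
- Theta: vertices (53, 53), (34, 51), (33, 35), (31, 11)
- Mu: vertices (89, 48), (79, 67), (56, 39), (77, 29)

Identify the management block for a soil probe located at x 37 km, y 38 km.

Cast a ray rightward from (37, 38). For each polygon, the edges (by vertex number in listed order) whose endpoints lie on opposite sides of y = 38, where each meets that height, and whether that is right or left of the point:
Epsilon: 6–7 at x≈46.0 (right), 7–1 at x≈50.3 (right) → 2 crossings.
Iota: 3–4 at x≈54.3 (right), 6–1 at x≈82.9 (right) → 2 crossings.
Theta: 2–3 at x≈33.2 (left), 4–1 at x≈45.1 (right) → 1 crossing.
Mu: 3–4 at x≈58.1 (right), 4–1 at x≈82.7 (right) → 2 crossings.
Only Theta has an odd count, so the point is inside Theta.

Theta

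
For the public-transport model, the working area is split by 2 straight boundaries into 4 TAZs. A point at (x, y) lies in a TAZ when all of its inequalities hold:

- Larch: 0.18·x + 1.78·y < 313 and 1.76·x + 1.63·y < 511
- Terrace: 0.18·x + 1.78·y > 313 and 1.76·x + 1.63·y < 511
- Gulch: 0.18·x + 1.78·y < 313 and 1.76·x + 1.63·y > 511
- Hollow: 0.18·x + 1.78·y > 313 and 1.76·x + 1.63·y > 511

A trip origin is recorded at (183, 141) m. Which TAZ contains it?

Gulch

0.18·183 + 1.78·141 = 283.920, which is < 313
1.76·183 + 1.63·141 = 551.910, which is > 511
This sign pattern matches Gulch.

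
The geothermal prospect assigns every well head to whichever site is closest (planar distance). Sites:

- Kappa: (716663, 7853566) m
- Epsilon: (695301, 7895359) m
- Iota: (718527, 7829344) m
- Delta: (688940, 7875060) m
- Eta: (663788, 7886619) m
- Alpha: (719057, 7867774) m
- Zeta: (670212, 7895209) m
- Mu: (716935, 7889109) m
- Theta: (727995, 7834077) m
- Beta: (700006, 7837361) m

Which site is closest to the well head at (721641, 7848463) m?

Kappa

Squared distances to each site:
Kappa: 50821093.000; Epsilon: 2893030416.000; Iota: 375233157.000; Delta: 1776755810.000; Eta: 4802849945.000; Alpha: 379591777.000; Zeta: 4830130557.000; Mu: 1674243752.000; Theta: 247330312.000; Beta: 591327629.000.
Minimum at Kappa.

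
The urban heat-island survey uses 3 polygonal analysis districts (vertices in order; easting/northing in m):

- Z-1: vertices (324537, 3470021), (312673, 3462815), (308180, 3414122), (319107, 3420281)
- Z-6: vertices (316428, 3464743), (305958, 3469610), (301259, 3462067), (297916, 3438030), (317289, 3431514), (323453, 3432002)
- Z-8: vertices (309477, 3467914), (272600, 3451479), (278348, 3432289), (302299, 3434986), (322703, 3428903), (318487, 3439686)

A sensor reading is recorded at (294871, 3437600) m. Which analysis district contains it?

Cast a ray rightward from (294871, 3437600). For each polygon, the edges (by vertex number in listed order) whose endpoints lie on opposite sides of northing = 3437600, where each meets that height, and whether that is right or left of the point:
Z-1: 2–3 at easting≈310346.4 (right), 4–1 at easting≈320997.7 (right) → 2 crossings.
Z-6: 4–5 at easting≈299194.5 (right), 6–1 at easting≈322251.9 (right) → 2 crossings.
Z-8: 2–3 at easting≈276757.2 (left), 5–6 at easting≈319302.6 (right) → 1 crossing.
Only Z-8 has an odd count, so the point is inside Z-8.

Z-8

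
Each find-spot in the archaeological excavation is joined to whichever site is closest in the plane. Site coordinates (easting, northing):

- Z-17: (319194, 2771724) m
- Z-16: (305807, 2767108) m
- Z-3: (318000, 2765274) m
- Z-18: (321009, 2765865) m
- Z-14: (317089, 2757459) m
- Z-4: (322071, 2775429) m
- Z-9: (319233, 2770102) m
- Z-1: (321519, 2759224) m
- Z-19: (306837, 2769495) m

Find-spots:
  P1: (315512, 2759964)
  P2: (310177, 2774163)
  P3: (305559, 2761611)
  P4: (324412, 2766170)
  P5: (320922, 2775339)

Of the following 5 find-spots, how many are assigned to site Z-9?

0

P1 → Z-14
P2 → Z-19
P3 → Z-16
P4 → Z-18
P5 → Z-4
0 of the 5 go to Z-9.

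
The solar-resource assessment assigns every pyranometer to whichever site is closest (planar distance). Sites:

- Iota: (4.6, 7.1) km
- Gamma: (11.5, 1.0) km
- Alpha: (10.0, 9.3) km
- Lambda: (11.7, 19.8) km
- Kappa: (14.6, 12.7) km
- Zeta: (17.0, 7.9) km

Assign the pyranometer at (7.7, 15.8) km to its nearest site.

Lambda

Squared distances to each site:
Iota: 85.300; Gamma: 233.480; Alpha: 47.540; Lambda: 32.000; Kappa: 57.220; Zeta: 148.900.
Minimum at Lambda.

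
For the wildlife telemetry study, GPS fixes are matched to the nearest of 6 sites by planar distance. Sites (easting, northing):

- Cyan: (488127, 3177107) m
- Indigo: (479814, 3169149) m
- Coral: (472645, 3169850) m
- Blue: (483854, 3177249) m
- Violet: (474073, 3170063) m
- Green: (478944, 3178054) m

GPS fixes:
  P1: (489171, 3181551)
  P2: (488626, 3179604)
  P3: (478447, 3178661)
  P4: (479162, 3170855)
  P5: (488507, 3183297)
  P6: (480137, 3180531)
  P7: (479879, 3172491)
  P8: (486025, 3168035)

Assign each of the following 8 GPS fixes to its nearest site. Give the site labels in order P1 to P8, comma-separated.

P1 → Cyan (d²=20839072.00)
P2 → Cyan (d²=6484010.00)
P3 → Green (d²=615458.00)
P4 → Indigo (d²=3335540.00)
P5 → Cyan (d²=38460500.00)
P6 → Green (d²=7558778.00)
P7 → Indigo (d²=11173189.00)
P8 → Indigo (d²=39817517.00)

Cyan, Cyan, Green, Indigo, Cyan, Green, Indigo, Indigo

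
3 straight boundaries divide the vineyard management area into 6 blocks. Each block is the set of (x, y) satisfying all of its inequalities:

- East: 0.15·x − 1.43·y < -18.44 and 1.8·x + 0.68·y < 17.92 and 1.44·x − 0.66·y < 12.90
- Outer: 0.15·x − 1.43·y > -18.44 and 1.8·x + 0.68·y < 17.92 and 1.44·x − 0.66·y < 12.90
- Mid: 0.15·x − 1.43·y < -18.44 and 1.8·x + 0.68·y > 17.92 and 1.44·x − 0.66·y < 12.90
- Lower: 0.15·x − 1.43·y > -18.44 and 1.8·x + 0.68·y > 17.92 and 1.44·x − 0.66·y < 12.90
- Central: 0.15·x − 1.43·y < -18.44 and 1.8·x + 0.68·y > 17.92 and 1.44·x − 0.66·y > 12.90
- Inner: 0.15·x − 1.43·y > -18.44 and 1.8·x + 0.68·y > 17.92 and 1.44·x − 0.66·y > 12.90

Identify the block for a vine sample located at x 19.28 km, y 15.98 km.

0.15·19.28 − 1.43·15.98 = -19.959, which is < -18.44
1.8·19.28 + 0.68·15.98 = 45.570, which is > 17.92
1.44·19.28 − 0.66·15.98 = 17.216, which is > 12.90
This sign pattern matches Central.

Central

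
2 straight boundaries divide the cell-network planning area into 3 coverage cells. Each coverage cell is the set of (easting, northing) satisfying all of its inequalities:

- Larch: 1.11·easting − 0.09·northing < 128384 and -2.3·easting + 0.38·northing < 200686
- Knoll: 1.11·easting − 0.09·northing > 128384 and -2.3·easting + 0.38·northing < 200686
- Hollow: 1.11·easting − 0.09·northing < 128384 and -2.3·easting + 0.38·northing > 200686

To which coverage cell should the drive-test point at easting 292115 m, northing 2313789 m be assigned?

1.11·292115 − 0.09·2313789 = 116006.640, which is < 128384
-2.3·292115 + 0.38·2313789 = 207375.320, which is > 200686
This sign pattern matches Hollow.

Hollow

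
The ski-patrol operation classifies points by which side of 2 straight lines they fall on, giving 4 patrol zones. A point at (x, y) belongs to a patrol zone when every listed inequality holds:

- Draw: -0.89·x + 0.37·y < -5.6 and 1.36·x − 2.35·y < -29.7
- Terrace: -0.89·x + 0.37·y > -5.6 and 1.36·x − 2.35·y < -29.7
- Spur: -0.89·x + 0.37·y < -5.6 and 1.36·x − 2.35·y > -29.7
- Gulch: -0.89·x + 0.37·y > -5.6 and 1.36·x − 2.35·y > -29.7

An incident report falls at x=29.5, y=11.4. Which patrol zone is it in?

-0.89·29.5 + 0.37·11.4 = -22.037, which is < -5.6
1.36·29.5 − 2.35·11.4 = 13.330, which is > -29.7
This sign pattern matches Spur.

Spur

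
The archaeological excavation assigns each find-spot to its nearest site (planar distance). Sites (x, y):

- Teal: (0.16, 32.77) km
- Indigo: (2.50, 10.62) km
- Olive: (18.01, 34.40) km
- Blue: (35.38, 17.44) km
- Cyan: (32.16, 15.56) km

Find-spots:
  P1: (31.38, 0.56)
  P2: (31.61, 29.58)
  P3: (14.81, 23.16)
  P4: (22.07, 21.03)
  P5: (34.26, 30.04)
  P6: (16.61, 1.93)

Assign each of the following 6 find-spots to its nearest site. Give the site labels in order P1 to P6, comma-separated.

Cyan, Blue, Olive, Cyan, Blue, Indigo

P1 → Cyan (d²=225.61)
P2 → Blue (d²=161.59)
P3 → Olive (d²=136.58)
P4 → Cyan (d²=131.73)
P5 → Blue (d²=160.01)
P6 → Indigo (d²=274.61)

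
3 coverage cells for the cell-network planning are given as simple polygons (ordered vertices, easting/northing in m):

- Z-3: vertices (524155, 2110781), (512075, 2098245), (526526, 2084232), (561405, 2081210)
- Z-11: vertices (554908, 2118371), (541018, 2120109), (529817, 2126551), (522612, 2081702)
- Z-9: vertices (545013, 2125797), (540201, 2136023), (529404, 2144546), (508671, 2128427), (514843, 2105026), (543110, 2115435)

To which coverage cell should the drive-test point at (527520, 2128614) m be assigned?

Cast a ray rightward from (527520, 2128614). For each polygon, the edges (by vertex number in listed order) whose endpoints lie on opposite sides of northing = 2128614, where each meets that height, and whether that is right or left of the point:
Z-3: no edge straddles that height → 0 crossings.
Z-11: no edge straddles that height → 0 crossings.
Z-9: 1–2 at easting≈543687.4 (right), 3–4 at easting≈508911.5 (left) → 1 crossing.
Only Z-9 has an odd count, so the point is inside Z-9.

Z-9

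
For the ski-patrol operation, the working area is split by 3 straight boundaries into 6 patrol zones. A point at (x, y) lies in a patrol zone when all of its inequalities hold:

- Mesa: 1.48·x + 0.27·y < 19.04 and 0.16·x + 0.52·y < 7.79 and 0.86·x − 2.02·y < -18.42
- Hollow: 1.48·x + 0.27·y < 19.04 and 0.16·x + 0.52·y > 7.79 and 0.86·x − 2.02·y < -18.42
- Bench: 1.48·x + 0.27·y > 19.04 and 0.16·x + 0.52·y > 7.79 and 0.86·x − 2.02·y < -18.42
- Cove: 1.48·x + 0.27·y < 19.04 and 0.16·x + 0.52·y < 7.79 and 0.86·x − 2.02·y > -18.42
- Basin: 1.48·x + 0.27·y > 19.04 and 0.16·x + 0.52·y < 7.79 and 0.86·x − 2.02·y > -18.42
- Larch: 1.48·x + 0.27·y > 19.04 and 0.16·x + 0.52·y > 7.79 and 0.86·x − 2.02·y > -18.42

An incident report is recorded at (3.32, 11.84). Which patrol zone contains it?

1.48·3.32 + 0.27·11.84 = 8.110, which is < 19.04
0.16·3.32 + 0.52·11.84 = 6.688, which is < 7.79
0.86·3.32 − 2.02·11.84 = -21.062, which is < -18.42
This sign pattern matches Mesa.

Mesa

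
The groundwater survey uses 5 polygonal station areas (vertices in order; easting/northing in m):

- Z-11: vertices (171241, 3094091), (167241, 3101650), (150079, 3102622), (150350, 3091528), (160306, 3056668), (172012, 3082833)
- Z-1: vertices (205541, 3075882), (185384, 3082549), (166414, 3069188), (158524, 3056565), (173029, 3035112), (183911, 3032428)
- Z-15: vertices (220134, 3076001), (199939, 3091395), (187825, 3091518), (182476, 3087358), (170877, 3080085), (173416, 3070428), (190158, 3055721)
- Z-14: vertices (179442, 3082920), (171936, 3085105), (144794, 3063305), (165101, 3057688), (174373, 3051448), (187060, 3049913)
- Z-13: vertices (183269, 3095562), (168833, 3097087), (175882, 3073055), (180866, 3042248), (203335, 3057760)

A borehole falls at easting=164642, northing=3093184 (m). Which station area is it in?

Z-11

Cast a ray rightward from (164642, 3093184). For each polygon, the edges (by vertex number in listed order) whose endpoints lie on opposite sides of northing = 3093184, where each meets that height, and whether that is right or left of the point:
Z-11: 3–4 at easting≈150309.5 (left), 6–1 at easting≈171303.1 (right) → 1 crossing.
Z-1: no edge straddles that height → 0 crossings.
Z-15: no edge straddles that height → 0 crossings.
Z-14: no edge straddles that height → 0 crossings.
Z-13: 2–3 at easting≈169977.8 (right), 5–1 at easting≈184531.3 (right) → 2 crossings.
Only Z-11 has an odd count, so the point is inside Z-11.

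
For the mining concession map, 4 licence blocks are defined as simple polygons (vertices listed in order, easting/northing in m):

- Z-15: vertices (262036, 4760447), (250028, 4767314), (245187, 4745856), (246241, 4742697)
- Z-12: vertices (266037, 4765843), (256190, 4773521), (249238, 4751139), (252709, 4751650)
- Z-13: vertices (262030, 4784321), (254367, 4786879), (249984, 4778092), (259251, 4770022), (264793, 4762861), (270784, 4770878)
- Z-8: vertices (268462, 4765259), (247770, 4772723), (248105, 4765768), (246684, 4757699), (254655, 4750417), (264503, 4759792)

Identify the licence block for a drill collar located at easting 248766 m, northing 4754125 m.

Cast a ray rightward from (248766, 4754125). For each polygon, the edges (by vertex number in listed order) whose endpoints lie on opposite sides of northing = 4754125, where each meets that height, and whether that is right or left of the point:
Z-15: 2–3 at easting≈247052.5 (left), 4–1 at easting≈256410.3 (right) → 1 crossing.
Z-12: 2–3 at easting≈250165.5 (right), 4–1 at easting≈255033.2 (right) → 2 crossings.
Z-13: no edge straddles that height → 0 crossings.
Z-8: 4–5 at easting≈250596.2 (right), 5–6 at easting≈258550.1 (right) → 2 crossings.
Only Z-15 has an odd count, so the point is inside Z-15.

Z-15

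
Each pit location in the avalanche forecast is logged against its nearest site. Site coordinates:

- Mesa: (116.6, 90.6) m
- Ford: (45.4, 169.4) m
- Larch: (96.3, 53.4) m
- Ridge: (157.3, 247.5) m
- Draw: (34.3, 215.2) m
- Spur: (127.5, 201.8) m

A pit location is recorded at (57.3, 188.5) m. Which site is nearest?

Ford

Squared distances to each site:
Mesa: 13100.900; Ford: 506.420; Larch: 19773.010; Ridge: 13481.000; Draw: 1241.890; Spur: 5104.930.
Minimum at Ford.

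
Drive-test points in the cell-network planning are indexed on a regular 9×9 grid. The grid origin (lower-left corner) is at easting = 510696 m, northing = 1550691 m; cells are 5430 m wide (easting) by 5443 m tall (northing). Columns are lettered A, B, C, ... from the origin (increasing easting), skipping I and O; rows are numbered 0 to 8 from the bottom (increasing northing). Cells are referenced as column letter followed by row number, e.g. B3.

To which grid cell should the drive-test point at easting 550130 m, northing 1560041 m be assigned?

Column index: ⌊(550130 − 510696) / 5430⌋ = ⌊7.262⌋ = 7 → column H
Row offset from origin: ⌊(1560041 − 1550691) / 5443⌋ = ⌊1.718⌋ = 1 → row 1

H1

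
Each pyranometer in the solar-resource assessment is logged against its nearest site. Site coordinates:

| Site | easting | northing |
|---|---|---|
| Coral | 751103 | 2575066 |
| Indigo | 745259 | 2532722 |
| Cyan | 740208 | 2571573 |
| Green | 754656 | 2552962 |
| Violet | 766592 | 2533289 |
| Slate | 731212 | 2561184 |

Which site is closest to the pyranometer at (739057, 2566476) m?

Squared distances to each site:
Coral: 218894216.000; Indigo: 1177797320.000; Cyan: 27304210.000; Green: 425956997.000; Violet: 1859553194.000; Slate: 89549289.000.
Minimum at Cyan.

Cyan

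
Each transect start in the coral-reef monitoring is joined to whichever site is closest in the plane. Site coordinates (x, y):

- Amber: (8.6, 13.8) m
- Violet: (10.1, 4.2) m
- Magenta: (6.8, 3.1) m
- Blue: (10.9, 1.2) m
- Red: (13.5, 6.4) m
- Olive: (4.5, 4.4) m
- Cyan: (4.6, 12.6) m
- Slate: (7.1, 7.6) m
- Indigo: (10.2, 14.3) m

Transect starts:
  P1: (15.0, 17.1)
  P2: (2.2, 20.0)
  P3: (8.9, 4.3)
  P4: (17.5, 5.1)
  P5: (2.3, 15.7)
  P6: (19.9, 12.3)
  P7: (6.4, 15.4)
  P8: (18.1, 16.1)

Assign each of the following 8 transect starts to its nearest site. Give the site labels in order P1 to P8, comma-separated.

P1 → Indigo (d²=30.88)
P2 → Cyan (d²=60.52)
P3 → Violet (d²=1.45)
P4 → Red (d²=17.69)
P5 → Cyan (d²=14.90)
P6 → Red (d²=75.77)
P7 → Amber (d²=7.40)
P8 → Indigo (d²=65.65)

Indigo, Cyan, Violet, Red, Cyan, Red, Amber, Indigo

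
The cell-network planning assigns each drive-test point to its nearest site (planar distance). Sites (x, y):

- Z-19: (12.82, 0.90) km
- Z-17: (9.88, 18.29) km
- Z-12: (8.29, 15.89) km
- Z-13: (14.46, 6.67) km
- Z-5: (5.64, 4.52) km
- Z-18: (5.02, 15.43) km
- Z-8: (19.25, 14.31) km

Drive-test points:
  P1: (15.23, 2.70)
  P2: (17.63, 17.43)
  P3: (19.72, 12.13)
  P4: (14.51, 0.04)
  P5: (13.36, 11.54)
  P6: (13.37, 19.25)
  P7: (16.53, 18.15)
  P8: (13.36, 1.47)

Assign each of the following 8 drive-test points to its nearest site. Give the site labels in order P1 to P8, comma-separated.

P1 → Z-19 (d²=9.05)
P2 → Z-8 (d²=12.36)
P3 → Z-8 (d²=4.97)
P4 → Z-19 (d²=3.60)
P5 → Z-13 (d²=24.93)
P6 → Z-17 (d²=13.10)
P7 → Z-8 (d²=22.14)
P8 → Z-19 (d²=0.62)

Z-19, Z-8, Z-8, Z-19, Z-13, Z-17, Z-8, Z-19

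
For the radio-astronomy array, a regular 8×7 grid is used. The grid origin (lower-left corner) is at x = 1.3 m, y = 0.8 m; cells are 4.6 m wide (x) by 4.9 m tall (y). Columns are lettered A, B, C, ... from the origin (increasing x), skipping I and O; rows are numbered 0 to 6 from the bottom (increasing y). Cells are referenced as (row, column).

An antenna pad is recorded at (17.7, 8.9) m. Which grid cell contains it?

(1, D)

Column index: ⌊(17.7 − 1.3) / 4.6⌋ = ⌊3.565⌋ = 3 → column D
Row offset from origin: ⌊(8.9 − 0.8) / 4.9⌋ = ⌊1.653⌋ = 1 → row 1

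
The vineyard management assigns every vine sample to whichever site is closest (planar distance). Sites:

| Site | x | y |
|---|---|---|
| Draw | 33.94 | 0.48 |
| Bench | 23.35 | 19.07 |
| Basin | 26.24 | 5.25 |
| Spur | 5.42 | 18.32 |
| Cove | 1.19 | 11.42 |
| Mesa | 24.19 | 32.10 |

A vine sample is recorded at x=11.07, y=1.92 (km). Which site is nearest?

Cove

Squared distances to each site:
Draw: 525.110; Bench: 444.921; Basin: 241.218; Spur: 300.882; Cove: 187.864; Mesa: 1082.967.
Minimum at Cove.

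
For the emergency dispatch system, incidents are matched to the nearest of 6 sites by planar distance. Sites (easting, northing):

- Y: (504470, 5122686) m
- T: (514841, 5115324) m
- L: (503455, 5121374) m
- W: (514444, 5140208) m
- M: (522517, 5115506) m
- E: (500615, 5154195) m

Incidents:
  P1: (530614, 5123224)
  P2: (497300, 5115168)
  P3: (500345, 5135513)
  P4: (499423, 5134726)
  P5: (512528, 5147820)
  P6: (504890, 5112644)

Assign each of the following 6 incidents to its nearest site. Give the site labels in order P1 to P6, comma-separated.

P1 → M (d²=125128933.00)
P2 → L (d²=76398461.00)
P3 → Y (d²=181547554.00)
P4 → Y (d²=170433809.00)
P5 → W (d²=61613600.00)
P6 → L (d²=78272125.00)

M, L, Y, Y, W, L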